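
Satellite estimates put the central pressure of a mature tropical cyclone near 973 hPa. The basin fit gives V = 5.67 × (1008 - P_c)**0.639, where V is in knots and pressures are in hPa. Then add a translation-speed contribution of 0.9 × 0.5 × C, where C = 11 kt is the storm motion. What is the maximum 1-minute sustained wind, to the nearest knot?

ΔP = 1008 − 973 = 35 hPa.
35^0.639 ≈ 9.697.
V ≈ 5.67 × 9.697 ≈ 55.0 kt.
Translation term: 0.9 × 0.5 × 11 = 4.95 kt.
Corrected V ≈ 59.95 kt → 60 kt.

60 kt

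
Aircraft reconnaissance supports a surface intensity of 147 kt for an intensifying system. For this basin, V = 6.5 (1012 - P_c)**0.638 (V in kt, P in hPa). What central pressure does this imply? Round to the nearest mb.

879 mb

ΔP = (V / 6.5)^(1/0.638) = (147/6.5)^1.567.
147/6.5 = 22.615; 22.615^1.567 ≈ 132.71 mb.
P_c = 1012 − 132.71 = 879.29 ≈ 879 mb.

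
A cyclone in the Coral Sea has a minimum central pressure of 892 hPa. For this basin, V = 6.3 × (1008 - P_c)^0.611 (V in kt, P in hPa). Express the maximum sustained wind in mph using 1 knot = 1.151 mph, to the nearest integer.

ΔP = 1008 − 892 = 116 hPa.
V ≈ 6.3 × 116^0.611 = 6.3 × 18.255 ≈ 115.007 kt.
115.007 × 1.151 ≈ 132.37 mph → 132 mph.

132 mph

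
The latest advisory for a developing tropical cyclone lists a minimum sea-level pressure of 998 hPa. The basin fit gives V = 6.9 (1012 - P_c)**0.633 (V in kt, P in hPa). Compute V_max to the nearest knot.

37 kt

ΔP = 1012 − 998 = 14 hPa.
14^0.633 ≈ 5.315.
V ≈ 6.9 × 5.315 ≈ 36.7 kt.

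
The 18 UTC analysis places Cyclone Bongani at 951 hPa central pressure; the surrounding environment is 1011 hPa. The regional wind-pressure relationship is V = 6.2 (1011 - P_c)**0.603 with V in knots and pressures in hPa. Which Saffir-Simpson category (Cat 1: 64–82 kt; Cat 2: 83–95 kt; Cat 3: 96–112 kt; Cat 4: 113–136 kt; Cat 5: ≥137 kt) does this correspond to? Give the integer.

1

ΔP = 1011 − 951 = 60 hPa.
V ≈ 6.2 × 60^0.603 = 6.2 × 11.81 ≈ 73 kt.
73 kt falls in the Category 1 band.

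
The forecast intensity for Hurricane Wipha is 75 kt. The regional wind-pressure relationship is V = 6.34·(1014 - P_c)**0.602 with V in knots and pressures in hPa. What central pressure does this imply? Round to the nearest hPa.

953 hPa

ΔP = (V / 6.34)^(1/0.602) = (75/6.34)^1.661.
75/6.34 = 11.830; 11.830^1.661 ≈ 60.58 hPa.
P_c = 1014 − 60.58 = 953.42 ≈ 953 hPa.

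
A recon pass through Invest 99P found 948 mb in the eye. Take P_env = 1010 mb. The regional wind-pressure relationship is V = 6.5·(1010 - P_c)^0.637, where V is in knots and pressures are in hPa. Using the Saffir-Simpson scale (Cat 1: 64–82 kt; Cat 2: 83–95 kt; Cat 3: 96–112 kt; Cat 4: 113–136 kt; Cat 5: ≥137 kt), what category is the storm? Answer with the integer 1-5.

2

ΔP = 1010 − 948 = 62 mb.
V ≈ 6.5 × 62^0.637 = 6.5 × 13.86 ≈ 90 kt.
90 kt falls in the Category 2 band.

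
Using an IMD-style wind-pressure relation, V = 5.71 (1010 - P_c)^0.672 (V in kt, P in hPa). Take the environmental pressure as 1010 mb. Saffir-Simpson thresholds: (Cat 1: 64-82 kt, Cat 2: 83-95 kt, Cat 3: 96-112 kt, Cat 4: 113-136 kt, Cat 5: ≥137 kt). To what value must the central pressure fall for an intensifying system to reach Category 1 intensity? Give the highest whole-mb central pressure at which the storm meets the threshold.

Category 1 begins at V = 64 kt.
Required ΔP = (64/5.71)^(1/0.672) = 11.208^1.488 ≈ 36.46 mb.
P_c ≤ 1010 − 36.46 = 973.54, so the highest integer P_c is 973 mb.

973 mb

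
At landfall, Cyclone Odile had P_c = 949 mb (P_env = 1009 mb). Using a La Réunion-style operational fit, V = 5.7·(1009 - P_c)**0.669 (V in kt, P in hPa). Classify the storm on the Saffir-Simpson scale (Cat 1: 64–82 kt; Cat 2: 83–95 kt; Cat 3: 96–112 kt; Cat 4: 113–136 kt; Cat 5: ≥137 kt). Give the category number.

2

ΔP = 1009 − 949 = 60 mb.
V ≈ 5.7 × 60^0.669 = 5.7 × 15.47 ≈ 88 kt.
88 kt falls in the Category 2 band.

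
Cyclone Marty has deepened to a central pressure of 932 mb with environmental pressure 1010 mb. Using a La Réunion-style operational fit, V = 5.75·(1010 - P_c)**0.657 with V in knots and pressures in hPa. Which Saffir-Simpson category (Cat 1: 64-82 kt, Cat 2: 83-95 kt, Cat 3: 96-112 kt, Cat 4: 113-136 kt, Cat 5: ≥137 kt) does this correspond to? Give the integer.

3

ΔP = 1010 − 932 = 78 mb.
V ≈ 5.75 × 78^0.657 = 5.75 × 17.50 ≈ 101 kt.
101 kt falls in the Category 3 band.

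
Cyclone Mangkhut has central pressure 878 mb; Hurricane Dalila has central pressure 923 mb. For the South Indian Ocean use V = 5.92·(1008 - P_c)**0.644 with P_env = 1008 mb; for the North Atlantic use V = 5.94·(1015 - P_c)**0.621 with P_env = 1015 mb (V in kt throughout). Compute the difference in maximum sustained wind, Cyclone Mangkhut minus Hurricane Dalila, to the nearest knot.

Cyclone Mangkhut: ΔP = 130; V ≈ 5.92 × 130^0.644 ≈ 136.05 kt.
Hurricane Dalila: ΔP = 92; V ≈ 5.94 × 92^0.621 ≈ 98.47 kt.
Difference ≈ 136.05 − 98.47 = 37.58 → 38 kt.

38 kt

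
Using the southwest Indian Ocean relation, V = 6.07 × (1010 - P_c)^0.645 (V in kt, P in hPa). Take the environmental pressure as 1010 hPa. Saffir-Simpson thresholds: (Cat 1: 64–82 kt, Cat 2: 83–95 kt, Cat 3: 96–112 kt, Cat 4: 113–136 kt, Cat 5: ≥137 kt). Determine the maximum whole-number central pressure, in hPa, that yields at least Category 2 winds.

952 hPa

Category 2 begins at V = 83 kt.
Required ΔP = (83/6.07)^(1/0.645) = 13.674^1.550 ≈ 57.69 hPa.
P_c ≤ 1010 − 57.69 = 952.31, so the highest integer P_c is 952 hPa.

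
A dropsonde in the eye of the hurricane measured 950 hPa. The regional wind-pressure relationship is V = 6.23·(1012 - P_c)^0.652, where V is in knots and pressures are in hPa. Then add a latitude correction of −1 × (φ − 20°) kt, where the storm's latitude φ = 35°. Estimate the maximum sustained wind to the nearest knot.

ΔP = 1012 − 950 = 62 hPa.
62^0.652 ≈ 14.745.
V ≈ 6.23 × 14.745 ≈ 91.9 kt.
Latitude correction: −1 × (35 − 20) = -15 kt.
Corrected V ≈ 76.9 kt → 77 kt.

77 kt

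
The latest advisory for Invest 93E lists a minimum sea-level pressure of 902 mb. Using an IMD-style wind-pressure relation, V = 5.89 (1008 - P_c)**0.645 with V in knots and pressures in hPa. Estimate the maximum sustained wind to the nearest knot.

119 kt

ΔP = 1008 − 902 = 106 mb.
106^0.645 ≈ 20.245.
V ≈ 5.89 × 20.245 ≈ 119.2 kt.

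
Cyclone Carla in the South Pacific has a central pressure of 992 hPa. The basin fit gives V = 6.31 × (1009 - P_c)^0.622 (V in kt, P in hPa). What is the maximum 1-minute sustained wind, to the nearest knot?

37 kt

ΔP = 1009 − 992 = 17 hPa.
17^0.622 ≈ 5.826.
V ≈ 6.31 × 5.826 ≈ 36.8 kt.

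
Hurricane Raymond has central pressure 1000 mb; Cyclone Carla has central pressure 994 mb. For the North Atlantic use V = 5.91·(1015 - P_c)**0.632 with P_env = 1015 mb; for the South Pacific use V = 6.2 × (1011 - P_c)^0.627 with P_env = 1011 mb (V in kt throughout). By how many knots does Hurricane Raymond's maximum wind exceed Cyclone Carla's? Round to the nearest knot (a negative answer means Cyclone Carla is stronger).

Hurricane Raymond: ΔP = 15; V ≈ 5.91 × 15^0.632 ≈ 32.72 kt.
Cyclone Carla: ΔP = 17; V ≈ 6.2 × 17^0.627 ≈ 36.63 kt.
Difference ≈ 32.72 − 36.63 = -3.91 → -4 kt.

-4 kt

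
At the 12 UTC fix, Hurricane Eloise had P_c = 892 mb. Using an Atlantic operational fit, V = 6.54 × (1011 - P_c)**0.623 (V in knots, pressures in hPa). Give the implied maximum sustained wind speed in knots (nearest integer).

128 kt

ΔP = 1011 − 892 = 119 mb.
119^0.623 ≈ 19.637.
V ≈ 6.54 × 19.637 ≈ 128.4 kt.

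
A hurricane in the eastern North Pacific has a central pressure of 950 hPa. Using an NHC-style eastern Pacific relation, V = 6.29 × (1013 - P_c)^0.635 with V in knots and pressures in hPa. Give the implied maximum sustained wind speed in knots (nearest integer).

ΔP = 1013 − 950 = 63 hPa.
63^0.635 ≈ 13.886.
V ≈ 6.29 × 13.886 ≈ 87.3 kt.

87 kt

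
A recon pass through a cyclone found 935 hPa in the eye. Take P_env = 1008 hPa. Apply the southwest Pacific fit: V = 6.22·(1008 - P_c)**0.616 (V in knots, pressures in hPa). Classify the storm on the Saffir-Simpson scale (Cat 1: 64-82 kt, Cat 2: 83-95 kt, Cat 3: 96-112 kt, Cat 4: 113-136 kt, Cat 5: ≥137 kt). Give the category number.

2

ΔP = 1008 − 935 = 73 hPa.
V ≈ 6.22 × 73^0.616 = 6.22 × 14.05 ≈ 87 kt.
87 kt falls in the Category 2 band.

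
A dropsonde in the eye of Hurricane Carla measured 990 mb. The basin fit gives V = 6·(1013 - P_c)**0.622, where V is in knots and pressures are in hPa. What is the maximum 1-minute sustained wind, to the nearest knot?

42 kt

ΔP = 1013 − 990 = 23 mb.
23^0.622 ≈ 7.031.
V ≈ 6 × 7.031 ≈ 42.2 kt.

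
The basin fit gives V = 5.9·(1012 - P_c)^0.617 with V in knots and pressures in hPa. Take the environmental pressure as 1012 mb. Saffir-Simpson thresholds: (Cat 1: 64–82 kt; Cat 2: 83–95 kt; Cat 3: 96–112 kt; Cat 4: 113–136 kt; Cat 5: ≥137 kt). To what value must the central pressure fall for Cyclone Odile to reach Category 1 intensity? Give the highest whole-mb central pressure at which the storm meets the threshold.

Category 1 begins at V = 64 kt.
Required ΔP = (64/5.9)^(1/0.617) = 10.847^1.621 ≈ 47.64 mb.
P_c ≤ 1012 − 47.64 = 964.36, so the highest integer P_c is 964 mb.

964 mb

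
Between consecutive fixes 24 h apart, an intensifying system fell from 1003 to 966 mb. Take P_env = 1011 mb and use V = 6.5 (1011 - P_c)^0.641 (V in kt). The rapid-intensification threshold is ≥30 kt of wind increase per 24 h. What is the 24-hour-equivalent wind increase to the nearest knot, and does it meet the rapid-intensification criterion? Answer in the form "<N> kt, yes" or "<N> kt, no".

V₁: ΔP = 8, V ≈ 6.5 × 8^0.641 ≈ 24.65 kt.
V₂: ΔP = 45, V ≈ 6.5 × 45^0.641 ≈ 74.58 kt.
ΔV over 24 h = 49.93 kt → 24 h equivalent = 49.93 × 24/24 ≈ 49.93 kt.
50 kt ≥ 30 kt ⇒ rapid intensification.

50 kt, yes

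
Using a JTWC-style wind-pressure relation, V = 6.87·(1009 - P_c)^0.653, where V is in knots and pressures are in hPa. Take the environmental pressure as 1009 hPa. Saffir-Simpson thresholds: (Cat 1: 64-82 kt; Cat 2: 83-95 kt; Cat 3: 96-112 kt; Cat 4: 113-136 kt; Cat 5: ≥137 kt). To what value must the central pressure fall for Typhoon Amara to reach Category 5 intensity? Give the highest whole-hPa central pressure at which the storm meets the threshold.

Category 5 begins at V = 137 kt.
Required ΔP = (137/6.87)^(1/0.653) = 19.942^1.531 ≈ 97.83 hPa.
P_c ≤ 1009 − 97.83 = 911.17, so the highest integer P_c is 911 hPa.

911 hPa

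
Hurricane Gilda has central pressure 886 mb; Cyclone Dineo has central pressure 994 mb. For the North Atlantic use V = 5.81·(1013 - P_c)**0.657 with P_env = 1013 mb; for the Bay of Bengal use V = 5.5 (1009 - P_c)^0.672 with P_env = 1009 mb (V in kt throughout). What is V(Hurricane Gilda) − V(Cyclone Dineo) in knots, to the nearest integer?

106 kt

Hurricane Gilda: ΔP = 127; V ≈ 5.81 × 127^0.657 ≈ 140.08 kt.
Cyclone Dineo: ΔP = 15; V ≈ 5.5 × 15^0.672 ≈ 33.94 kt.
Difference ≈ 140.08 − 33.94 = 106.14 → 106 kt.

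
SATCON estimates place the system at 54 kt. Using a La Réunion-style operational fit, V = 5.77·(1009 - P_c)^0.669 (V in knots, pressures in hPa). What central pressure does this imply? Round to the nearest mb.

981 mb

ΔP = (V / 5.77)^(1/0.669) = (54/5.77)^1.495.
54/5.77 = 9.359; 9.359^1.495 ≈ 28.30 mb.
P_c = 1009 − 28.30 = 980.70 ≈ 981 mb.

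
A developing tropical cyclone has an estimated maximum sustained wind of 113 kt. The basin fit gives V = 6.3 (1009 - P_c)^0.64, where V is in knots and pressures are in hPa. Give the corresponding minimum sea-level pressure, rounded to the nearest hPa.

918 hPa

ΔP = (V / 6.3)^(1/0.64) = (113/6.3)^1.562.
113/6.3 = 17.937; 17.937^1.562 ≈ 90.98 hPa.
P_c = 1009 − 90.98 = 918.02 ≈ 918 hPa.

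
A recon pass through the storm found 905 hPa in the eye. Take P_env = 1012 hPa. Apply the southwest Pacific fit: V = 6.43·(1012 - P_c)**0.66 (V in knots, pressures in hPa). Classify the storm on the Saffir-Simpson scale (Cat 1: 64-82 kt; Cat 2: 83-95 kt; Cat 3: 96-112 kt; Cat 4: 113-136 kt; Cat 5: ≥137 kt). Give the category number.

ΔP = 1012 − 905 = 107 hPa.
V ≈ 6.43 × 107^0.66 = 6.43 × 21.85 ≈ 140 kt.
140 kt falls in the Category 5 band.

5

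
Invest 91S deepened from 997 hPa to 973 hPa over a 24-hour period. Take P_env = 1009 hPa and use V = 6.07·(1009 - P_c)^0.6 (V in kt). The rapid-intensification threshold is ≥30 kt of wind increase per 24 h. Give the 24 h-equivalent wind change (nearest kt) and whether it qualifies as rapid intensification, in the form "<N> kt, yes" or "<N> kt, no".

25 kt, no

V₁: ΔP = 12, V ≈ 6.07 × 12^0.6 ≈ 26.96 kt.
V₂: ΔP = 36, V ≈ 6.07 × 36^0.6 ≈ 52.12 kt.
ΔV over 24 h = 25.16 kt → 24 h equivalent = 25.16 × 24/24 ≈ 25.16 kt.
25 kt < 30 kt ⇒ not rapid intensification.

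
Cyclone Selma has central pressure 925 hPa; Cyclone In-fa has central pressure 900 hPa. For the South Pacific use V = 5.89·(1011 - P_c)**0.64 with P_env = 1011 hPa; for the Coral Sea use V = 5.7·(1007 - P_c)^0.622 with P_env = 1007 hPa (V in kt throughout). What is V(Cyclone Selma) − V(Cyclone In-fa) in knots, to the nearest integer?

-2 kt

Cyclone Selma: ΔP = 86; V ≈ 5.89 × 86^0.64 ≈ 101.90 kt.
Cyclone In-fa: ΔP = 107; V ≈ 5.7 × 107^0.622 ≈ 104.27 kt.
Difference ≈ 101.90 − 104.27 = -2.37 → -2 kt.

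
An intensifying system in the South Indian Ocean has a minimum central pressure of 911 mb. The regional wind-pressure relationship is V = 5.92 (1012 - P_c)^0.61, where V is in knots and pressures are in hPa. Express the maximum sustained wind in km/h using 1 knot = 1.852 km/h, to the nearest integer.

ΔP = 1012 − 911 = 101 mb.
V ≈ 5.92 × 101^0.61 = 5.92 × 16.697 ≈ 98.846 kt.
98.846 × 1.852 ≈ 183.06 km/h → 183 km/h.

183 km/h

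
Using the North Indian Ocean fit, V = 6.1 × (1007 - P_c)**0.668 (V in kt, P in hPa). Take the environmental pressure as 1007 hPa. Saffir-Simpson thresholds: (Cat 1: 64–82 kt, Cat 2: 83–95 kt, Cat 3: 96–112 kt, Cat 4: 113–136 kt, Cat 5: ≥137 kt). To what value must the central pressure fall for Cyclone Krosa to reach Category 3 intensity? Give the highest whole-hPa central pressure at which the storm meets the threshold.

945 hPa

Category 3 begins at V = 96 kt.
Required ΔP = (96/6.1)^(1/0.668) = 15.738^1.497 ≈ 61.92 hPa.
P_c ≤ 1007 − 61.92 = 945.08, so the highest integer P_c is 945 hPa.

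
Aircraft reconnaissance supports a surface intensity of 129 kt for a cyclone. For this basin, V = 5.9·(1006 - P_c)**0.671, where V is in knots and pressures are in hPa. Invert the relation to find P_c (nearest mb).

ΔP = (V / 5.9)^(1/0.671) = (129/5.9)^1.490.
129/5.9 = 21.864; 21.864^1.490 ≈ 99.23 mb.
P_c = 1006 − 99.23 = 906.77 ≈ 907 mb.

907 mb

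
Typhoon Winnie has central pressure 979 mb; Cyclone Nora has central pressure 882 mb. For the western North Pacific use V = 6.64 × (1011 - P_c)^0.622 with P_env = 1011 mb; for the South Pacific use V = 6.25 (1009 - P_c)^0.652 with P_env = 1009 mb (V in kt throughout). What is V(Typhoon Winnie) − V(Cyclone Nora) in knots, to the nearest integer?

-90 kt

Typhoon Winnie: ΔP = 32; V ≈ 6.64 × 32^0.622 ≈ 57.33 kt.
Cyclone Nora: ΔP = 127; V ≈ 6.25 × 127^0.652 ≈ 147.08 kt.
Difference ≈ 57.33 − 147.08 = -89.75 → -90 kt.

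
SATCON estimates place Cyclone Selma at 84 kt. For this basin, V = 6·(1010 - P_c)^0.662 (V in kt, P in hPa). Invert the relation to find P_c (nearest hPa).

956 hPa

ΔP = (V / 6)^(1/0.662) = (84/6)^1.511.
84/6 = 14.000; 14.000^1.511 ≈ 53.87 hPa.
P_c = 1010 − 53.87 = 956.13 ≈ 956 hPa.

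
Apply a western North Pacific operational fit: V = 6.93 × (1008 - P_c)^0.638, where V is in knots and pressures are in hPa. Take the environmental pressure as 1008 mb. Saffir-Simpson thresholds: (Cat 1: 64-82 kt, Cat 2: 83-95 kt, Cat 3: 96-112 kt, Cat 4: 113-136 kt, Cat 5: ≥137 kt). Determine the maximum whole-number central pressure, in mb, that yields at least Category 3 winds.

Category 3 begins at V = 96 kt.
Required ΔP = (96/6.93)^(1/0.638) = 13.853^1.567 ≈ 61.55 mb.
P_c ≤ 1008 − 61.55 = 946.45, so the highest integer P_c is 946 mb.

946 mb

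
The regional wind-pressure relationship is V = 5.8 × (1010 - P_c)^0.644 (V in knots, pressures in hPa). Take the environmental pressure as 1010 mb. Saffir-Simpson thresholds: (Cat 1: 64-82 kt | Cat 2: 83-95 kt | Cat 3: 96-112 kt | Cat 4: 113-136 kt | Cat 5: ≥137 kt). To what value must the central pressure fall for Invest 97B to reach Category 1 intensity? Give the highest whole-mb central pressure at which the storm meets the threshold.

Category 1 begins at V = 64 kt.
Required ΔP = (64/5.8)^(1/0.644) = 11.034^1.553 ≈ 41.61 mb.
P_c ≤ 1010 − 41.61 = 968.39, so the highest integer P_c is 968 mb.

968 mb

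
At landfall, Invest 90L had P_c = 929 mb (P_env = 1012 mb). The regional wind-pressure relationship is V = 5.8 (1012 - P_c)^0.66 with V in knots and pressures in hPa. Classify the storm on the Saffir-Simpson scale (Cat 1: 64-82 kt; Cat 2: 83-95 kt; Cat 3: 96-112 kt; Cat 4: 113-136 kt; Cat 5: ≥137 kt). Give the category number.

3

ΔP = 1012 − 929 = 83 mb.
V ≈ 5.8 × 83^0.66 = 5.8 × 18.48 ≈ 107 kt.
107 kt falls in the Category 3 band.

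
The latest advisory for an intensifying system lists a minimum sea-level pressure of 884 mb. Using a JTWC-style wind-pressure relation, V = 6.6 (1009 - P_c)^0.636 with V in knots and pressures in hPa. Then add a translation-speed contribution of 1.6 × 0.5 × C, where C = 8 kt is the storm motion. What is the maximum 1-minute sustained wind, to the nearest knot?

149 kt

ΔP = 1009 − 884 = 125 mb.
125^0.636 ≈ 21.559.
V ≈ 6.6 × 21.559 ≈ 142.3 kt.
Translation term: 1.6 × 0.5 × 8 = 6.4 kt.
Corrected V ≈ 148.7 kt → 149 kt.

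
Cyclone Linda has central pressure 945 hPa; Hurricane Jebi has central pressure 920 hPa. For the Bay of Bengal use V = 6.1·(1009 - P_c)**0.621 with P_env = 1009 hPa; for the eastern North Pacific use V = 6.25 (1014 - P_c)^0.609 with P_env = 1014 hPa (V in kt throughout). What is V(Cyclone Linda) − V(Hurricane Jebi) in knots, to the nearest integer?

Cyclone Linda: ΔP = 64; V ≈ 6.1 × 64^0.621 ≈ 80.72 kt.
Hurricane Jebi: ΔP = 94; V ≈ 6.25 × 94^0.609 ≈ 99.43 kt.
Difference ≈ 80.72 − 99.43 = -18.71 → -19 kt.

-19 kt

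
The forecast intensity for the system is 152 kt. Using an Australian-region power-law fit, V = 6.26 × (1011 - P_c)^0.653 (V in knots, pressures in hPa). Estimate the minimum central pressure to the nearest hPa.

ΔP = (V / 6.26)^(1/0.653) = (152/6.26)^1.531.
152/6.26 = 24.281; 24.281^1.531 ≈ 132.25 hPa.
P_c = 1011 − 132.25 = 878.75 ≈ 879 hPa.

879 hPa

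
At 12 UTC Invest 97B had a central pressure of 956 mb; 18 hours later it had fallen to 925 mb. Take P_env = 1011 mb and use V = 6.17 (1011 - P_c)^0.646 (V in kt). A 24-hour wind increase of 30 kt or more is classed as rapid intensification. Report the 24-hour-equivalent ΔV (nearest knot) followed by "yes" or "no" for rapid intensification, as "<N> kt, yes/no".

37 kt, yes

V₁: ΔP = 55, V ≈ 6.17 × 55^0.646 ≈ 82.14 kt.
V₂: ΔP = 86, V ≈ 6.17 × 86^0.646 ≈ 109.64 kt.
ΔV over 18 h = 27.50 kt → 24 h equivalent = 27.50 × 24/18 ≈ 36.67 kt.
37 kt ≥ 30 kt ⇒ rapid intensification.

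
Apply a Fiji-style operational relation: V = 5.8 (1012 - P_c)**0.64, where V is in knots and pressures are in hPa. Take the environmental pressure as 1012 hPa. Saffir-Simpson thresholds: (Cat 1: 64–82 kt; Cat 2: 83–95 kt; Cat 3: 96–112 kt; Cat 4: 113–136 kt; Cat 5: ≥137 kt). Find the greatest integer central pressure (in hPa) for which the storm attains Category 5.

872 hPa

Category 5 begins at V = 137 kt.
Required ΔP = (137/5.8)^(1/0.64) = 23.621^1.562 ≈ 139.88 hPa.
P_c ≤ 1012 − 139.88 = 872.12, so the highest integer P_c is 872 hPa.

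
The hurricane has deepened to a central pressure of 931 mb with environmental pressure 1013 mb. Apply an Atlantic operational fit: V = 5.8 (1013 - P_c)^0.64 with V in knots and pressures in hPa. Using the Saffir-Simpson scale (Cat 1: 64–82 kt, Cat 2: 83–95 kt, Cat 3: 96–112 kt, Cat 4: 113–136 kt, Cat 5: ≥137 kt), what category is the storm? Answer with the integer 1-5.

3

ΔP = 1013 − 931 = 82 mb.
V ≈ 5.8 × 82^0.64 = 5.8 × 16.78 ≈ 97 kt.
97 kt falls in the Category 3 band.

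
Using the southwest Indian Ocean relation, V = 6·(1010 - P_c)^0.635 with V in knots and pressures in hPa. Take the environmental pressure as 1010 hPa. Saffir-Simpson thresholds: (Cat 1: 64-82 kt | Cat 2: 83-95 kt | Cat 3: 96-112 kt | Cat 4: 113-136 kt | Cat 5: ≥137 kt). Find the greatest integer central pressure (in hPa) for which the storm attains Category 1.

Category 1 begins at V = 64 kt.
Required ΔP = (64/6)^(1/0.635) = 10.667^1.575 ≈ 41.59 hPa.
P_c ≤ 1010 − 41.59 = 968.41, so the highest integer P_c is 968 hPa.

968 hPa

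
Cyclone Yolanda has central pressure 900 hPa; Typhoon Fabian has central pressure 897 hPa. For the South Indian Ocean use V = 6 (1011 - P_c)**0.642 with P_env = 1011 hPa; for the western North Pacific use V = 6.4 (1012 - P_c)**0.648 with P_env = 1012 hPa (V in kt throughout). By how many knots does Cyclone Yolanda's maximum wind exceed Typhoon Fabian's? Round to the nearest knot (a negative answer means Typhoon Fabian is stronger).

Cyclone Yolanda: ΔP = 111; V ≈ 6 × 111^0.642 ≈ 123.38 kt.
Typhoon Fabian: ΔP = 115; V ≈ 6.4 × 115^0.648 ≈ 138.52 kt.
Difference ≈ 123.38 − 138.52 = -15.14 → -15 kt.

-15 kt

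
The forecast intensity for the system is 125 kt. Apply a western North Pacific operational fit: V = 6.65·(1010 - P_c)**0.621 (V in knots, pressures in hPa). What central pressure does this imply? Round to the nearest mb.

897 mb

ΔP = (V / 6.65)^(1/0.621) = (125/6.65)^1.610.
125/6.65 = 18.797; 18.797^1.610 ≈ 112.63 mb.
P_c = 1010 − 112.63 = 897.37 ≈ 897 mb.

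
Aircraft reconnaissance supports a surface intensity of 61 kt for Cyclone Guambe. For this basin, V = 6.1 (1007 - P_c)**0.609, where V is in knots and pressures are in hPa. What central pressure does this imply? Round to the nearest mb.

963 mb

ΔP = (V / 6.1)^(1/0.609) = (61/6.1)^1.642.
61/6.1 = 10.000; 10.000^1.642 ≈ 43.86 mb.
P_c = 1007 − 43.86 = 963.14 ≈ 963 mb.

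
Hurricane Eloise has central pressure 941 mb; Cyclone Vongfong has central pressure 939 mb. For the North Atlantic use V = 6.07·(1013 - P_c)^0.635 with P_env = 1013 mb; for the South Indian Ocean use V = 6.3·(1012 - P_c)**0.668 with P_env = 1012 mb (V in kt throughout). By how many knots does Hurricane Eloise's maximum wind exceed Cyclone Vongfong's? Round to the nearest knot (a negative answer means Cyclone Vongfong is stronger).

Hurricane Eloise: ΔP = 72; V ≈ 6.07 × 72^0.635 ≈ 91.75 kt.
Cyclone Vongfong: ΔP = 73; V ≈ 6.3 × 73^0.668 ≈ 110.67 kt.
Difference ≈ 91.75 − 110.67 = -18.92 → -19 kt.

-19 kt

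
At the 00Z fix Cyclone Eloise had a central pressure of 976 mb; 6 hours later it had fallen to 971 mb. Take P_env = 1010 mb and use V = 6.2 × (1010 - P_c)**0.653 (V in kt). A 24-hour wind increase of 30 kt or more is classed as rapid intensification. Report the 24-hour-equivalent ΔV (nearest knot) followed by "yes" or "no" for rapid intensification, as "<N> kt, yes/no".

23 kt, no

V₁: ΔP = 34, V ≈ 6.2 × 34^0.653 ≈ 62.01 kt.
V₂: ΔP = 39, V ≈ 6.2 × 39^0.653 ≈ 67.82 kt.
ΔV over 6 h = 5.81 kt → 24 h equivalent = 5.81 × 24/6 ≈ 23.24 kt.
23 kt < 30 kt ⇒ not rapid intensification.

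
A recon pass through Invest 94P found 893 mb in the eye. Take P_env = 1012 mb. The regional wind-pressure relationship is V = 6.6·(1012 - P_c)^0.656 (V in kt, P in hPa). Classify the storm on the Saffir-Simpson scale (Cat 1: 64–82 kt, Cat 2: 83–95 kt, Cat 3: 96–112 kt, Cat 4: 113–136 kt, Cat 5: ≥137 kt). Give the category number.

ΔP = 1012 − 893 = 119 mb.
V ≈ 6.6 × 119^0.656 = 6.6 × 22.99 ≈ 152 kt.
152 kt falls in the Category 5 band.

5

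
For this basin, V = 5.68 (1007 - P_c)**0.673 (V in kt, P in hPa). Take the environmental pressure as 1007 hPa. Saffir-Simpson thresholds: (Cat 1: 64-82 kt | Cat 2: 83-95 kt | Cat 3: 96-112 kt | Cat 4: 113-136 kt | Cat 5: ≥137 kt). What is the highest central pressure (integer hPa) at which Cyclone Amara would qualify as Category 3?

Category 3 begins at V = 96 kt.
Required ΔP = (96/5.68)^(1/0.673) = 16.901^1.486 ≈ 66.77 hPa.
P_c ≤ 1007 − 66.77 = 940.23, so the highest integer P_c is 940 hPa.

940 hPa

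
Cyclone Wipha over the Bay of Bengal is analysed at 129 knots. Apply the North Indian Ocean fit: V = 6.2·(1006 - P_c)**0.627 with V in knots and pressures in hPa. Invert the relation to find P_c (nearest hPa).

879 hPa

ΔP = (V / 6.2)^(1/0.627) = (129/6.2)^1.595.
129/6.2 = 20.806; 20.806^1.595 ≈ 126.59 hPa.
P_c = 1006 − 126.59 = 879.41 ≈ 879 hPa.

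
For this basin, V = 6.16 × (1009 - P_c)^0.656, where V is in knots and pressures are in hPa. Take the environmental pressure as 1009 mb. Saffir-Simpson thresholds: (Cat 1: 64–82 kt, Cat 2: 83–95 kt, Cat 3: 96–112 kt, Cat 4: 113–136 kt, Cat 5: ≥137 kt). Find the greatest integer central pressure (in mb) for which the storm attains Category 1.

Category 1 begins at V = 64 kt.
Required ΔP = (64/6.16)^(1/0.656) = 10.390^1.524 ≈ 35.46 mb.
P_c ≤ 1009 − 35.46 = 973.54, so the highest integer P_c is 973 mb.

973 mb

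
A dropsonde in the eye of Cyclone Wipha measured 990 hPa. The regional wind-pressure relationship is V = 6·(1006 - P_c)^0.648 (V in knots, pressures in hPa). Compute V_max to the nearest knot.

ΔP = 1006 − 990 = 16 hPa.
16^0.648 ≈ 6.029.
V ≈ 6 × 6.029 ≈ 36.2 kt.

36 kt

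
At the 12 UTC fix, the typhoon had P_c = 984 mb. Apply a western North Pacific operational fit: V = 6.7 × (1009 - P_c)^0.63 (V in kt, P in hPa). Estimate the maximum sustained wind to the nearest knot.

ΔP = 1009 − 984 = 25 mb.
25^0.63 ≈ 7.598.
V ≈ 6.7 × 7.598 ≈ 50.9 kt.

51 kt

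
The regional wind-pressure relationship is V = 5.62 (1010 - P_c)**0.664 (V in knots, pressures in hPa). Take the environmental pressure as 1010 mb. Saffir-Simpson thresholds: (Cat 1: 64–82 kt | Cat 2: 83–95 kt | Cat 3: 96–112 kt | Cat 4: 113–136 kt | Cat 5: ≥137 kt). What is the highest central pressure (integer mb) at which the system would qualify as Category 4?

Category 4 begins at V = 113 kt.
Required ΔP = (113/5.62)^(1/0.664) = 20.107^1.506 ≈ 91.80 mb.
P_c ≤ 1010 − 91.80 = 918.20, so the highest integer P_c is 918 mb.

918 mb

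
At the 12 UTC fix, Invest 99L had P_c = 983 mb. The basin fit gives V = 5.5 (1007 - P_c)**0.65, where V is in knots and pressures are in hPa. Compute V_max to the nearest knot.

ΔP = 1007 − 983 = 24 mb.
24^0.65 ≈ 7.891.
V ≈ 5.5 × 7.891 ≈ 43.4 kt.

43 kt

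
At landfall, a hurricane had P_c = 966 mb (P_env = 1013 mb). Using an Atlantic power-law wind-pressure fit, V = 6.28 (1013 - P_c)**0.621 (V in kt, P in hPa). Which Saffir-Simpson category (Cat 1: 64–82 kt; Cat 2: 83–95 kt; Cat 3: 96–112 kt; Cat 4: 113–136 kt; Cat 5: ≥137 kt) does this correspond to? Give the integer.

ΔP = 1013 − 966 = 47 mb.
V ≈ 6.28 × 47^0.621 = 6.28 × 10.92 ≈ 69 kt.
69 kt falls in the Category 1 band.

1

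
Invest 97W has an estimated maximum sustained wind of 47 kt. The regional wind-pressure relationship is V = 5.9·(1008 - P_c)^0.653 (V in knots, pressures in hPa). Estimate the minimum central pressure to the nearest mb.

ΔP = (V / 5.9)^(1/0.653) = (47/5.9)^1.531.
47/5.9 = 7.966; 7.966^1.531 ≈ 24.00 mb.
P_c = 1008 − 24.00 = 984.00 ≈ 984 mb.

984 mb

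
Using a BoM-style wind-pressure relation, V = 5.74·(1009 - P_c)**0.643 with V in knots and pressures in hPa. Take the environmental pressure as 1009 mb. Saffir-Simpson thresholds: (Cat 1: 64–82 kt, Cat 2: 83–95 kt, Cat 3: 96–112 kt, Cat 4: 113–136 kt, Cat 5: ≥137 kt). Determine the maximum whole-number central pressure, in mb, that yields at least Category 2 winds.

Category 2 begins at V = 83 kt.
Required ΔP = (83/5.74)^(1/0.643) = 14.460^1.555 ≈ 63.72 mb.
P_c ≤ 1009 − 63.72 = 945.28, so the highest integer P_c is 945 mb.

945 mb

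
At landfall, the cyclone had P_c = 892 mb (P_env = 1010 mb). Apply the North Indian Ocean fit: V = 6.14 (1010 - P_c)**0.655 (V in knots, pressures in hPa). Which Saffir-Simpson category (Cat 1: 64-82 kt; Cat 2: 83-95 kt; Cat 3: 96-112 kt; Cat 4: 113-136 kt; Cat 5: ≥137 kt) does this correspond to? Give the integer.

ΔP = 1010 − 892 = 118 mb.
V ≈ 6.14 × 118^0.655 = 6.14 × 22.76 ≈ 140 kt.
140 kt falls in the Category 5 band.

5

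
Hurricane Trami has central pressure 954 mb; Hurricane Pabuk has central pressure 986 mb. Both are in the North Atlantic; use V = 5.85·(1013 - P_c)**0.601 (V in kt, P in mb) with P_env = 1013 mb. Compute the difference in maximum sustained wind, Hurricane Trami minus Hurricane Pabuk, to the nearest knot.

Hurricane Trami: ΔP = 59; V ≈ 5.85 × 59^0.601 ≈ 67.83 kt.
Hurricane Pabuk: ΔP = 27; V ≈ 5.85 × 27^0.601 ≈ 42.40 kt.
Difference ≈ 67.83 − 42.40 = 25.43 → 25 kt.

25 kt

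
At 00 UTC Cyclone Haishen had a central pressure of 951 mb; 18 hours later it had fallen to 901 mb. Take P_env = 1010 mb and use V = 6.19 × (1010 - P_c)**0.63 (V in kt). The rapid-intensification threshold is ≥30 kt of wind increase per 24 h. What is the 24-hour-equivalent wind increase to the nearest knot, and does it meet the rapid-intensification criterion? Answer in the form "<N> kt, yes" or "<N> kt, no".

51 kt, yes

V₁: ΔP = 59, V ≈ 6.19 × 59^0.63 ≈ 80.78 kt.
V₂: ΔP = 109, V ≈ 6.19 × 109^0.63 ≈ 118.92 kt.
ΔV over 18 h = 38.14 kt → 24 h equivalent = 38.14 × 24/18 ≈ 50.85 kt.
51 kt ≥ 30 kt ⇒ rapid intensification.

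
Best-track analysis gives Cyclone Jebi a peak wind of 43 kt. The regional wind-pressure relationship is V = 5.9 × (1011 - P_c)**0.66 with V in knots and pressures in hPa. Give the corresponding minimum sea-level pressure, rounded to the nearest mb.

991 mb

ΔP = (V / 5.9)^(1/0.66) = (43/5.9)^1.515.
43/5.9 = 7.288; 7.288^1.515 ≈ 20.28 mb.
P_c = 1011 − 20.28 = 990.72 ≈ 991 mb.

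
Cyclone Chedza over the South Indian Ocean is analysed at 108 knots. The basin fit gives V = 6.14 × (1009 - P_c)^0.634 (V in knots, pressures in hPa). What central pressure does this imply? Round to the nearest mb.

ΔP = (V / 6.14)^(1/0.634) = (108/6.14)^1.577.
108/6.14 = 17.590; 17.590^1.577 ≈ 92.07 mb.
P_c = 1009 − 92.07 = 916.93 ≈ 917 mb.

917 mb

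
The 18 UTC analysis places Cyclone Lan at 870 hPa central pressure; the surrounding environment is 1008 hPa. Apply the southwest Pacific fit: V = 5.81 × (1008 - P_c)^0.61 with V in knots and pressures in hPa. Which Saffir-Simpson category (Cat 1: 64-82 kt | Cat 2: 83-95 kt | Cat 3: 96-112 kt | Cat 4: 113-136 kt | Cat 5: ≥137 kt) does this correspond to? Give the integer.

4

ΔP = 1008 − 870 = 138 hPa.
V ≈ 5.81 × 138^0.61 = 5.81 × 20.20 ≈ 117 kt.
117 kt falls in the Category 4 band.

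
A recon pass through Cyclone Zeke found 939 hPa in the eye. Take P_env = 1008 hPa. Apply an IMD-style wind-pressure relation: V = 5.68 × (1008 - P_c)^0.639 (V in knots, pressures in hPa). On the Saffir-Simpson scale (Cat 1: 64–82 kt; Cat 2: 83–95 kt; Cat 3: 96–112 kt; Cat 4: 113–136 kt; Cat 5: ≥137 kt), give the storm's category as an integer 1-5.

ΔP = 1008 − 939 = 69 hPa.
V ≈ 5.68 × 69^0.639 = 5.68 × 14.96 ≈ 85 kt.
85 kt falls in the Category 2 band.

2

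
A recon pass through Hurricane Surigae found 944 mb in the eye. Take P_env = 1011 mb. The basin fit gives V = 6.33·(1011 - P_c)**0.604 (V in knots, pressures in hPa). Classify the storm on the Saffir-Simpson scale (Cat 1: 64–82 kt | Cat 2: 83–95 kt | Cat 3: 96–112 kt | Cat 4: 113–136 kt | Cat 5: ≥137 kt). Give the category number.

1

ΔP = 1011 − 944 = 67 mb.
V ≈ 6.33 × 67^0.604 = 6.33 × 12.68 ≈ 80 kt.
80 kt falls in the Category 1 band.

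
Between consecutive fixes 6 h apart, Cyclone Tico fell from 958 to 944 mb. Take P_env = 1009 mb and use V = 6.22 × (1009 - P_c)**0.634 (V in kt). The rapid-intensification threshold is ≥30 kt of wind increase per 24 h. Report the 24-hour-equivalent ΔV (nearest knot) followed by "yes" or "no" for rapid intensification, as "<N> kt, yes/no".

V₁: ΔP = 51, V ≈ 6.22 × 51^0.634 ≈ 75.23 kt.
V₂: ΔP = 65, V ≈ 6.22 × 65^0.634 ≈ 87.74 kt.
ΔV over 6 h = 12.51 kt → 24 h equivalent = 12.51 × 24/6 ≈ 50.04 kt.
50 kt ≥ 30 kt ⇒ rapid intensification.

50 kt, yes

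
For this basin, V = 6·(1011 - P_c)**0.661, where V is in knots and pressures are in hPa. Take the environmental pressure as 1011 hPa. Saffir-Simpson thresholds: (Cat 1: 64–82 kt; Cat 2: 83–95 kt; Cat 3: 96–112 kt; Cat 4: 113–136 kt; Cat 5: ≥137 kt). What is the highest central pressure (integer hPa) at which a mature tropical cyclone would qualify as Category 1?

Category 1 begins at V = 64 kt.
Required ΔP = (64/6)^(1/0.661) = 10.667^1.513 ≈ 35.91 hPa.
P_c ≤ 1011 − 35.91 = 975.09, so the highest integer P_c is 975 hPa.

975 hPa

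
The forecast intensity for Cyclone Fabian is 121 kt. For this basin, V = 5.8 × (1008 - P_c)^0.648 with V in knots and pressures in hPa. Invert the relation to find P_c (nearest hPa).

899 hPa

ΔP = (V / 5.8)^(1/0.648) = (121/5.8)^1.543.
121/5.8 = 20.862; 20.862^1.543 ≈ 108.65 hPa.
P_c = 1008 − 108.65 = 899.35 ≈ 899 hPa.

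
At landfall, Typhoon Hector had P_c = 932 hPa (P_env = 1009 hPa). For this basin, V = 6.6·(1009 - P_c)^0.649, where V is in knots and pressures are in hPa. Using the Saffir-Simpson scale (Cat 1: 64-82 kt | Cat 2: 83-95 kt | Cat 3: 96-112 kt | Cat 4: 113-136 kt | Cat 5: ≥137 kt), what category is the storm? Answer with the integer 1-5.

3

ΔP = 1009 − 932 = 77 hPa.
V ≈ 6.6 × 77^0.649 = 6.6 × 16.76 ≈ 111 kt.
111 kt falls in the Category 3 band.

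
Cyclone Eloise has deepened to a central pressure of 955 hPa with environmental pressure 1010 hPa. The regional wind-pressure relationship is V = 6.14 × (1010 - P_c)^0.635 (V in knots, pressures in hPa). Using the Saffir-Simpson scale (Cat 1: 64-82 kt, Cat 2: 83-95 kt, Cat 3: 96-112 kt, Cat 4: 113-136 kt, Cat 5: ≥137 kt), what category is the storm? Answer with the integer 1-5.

1

ΔP = 1010 − 955 = 55 hPa.
V ≈ 6.14 × 55^0.635 = 6.14 × 12.74 ≈ 78 kt.
78 kt falls in the Category 1 band.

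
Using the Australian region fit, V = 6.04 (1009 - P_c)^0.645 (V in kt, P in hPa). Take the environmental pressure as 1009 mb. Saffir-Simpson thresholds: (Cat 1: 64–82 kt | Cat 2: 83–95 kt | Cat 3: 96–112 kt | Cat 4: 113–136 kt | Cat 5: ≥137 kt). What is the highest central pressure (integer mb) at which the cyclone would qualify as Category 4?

915 mb

Category 4 begins at V = 113 kt.
Required ΔP = (113/6.04)^(1/0.645) = 18.709^1.550 ≈ 93.79 mb.
P_c ≤ 1009 − 93.79 = 915.21, so the highest integer P_c is 915 mb.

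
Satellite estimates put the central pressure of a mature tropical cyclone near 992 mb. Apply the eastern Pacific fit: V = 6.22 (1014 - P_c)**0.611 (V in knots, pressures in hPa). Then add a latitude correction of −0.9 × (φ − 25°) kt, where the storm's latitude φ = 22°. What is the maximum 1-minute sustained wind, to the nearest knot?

44 kt

ΔP = 1014 − 992 = 22 mb.
22^0.611 ≈ 6.610.
V ≈ 6.22 × 6.610 ≈ 41.1 kt.
Latitude correction: −0.9 × (22 − 25) = 2.7 kt.
Corrected V ≈ 43.8 kt → 44 kt.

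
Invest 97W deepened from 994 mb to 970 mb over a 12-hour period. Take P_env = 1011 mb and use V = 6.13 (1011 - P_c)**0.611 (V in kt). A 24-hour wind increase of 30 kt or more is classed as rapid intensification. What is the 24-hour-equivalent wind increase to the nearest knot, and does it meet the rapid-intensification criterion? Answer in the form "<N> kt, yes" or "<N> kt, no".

V₁: ΔP = 17, V ≈ 6.13 × 17^0.611 ≈ 34.62 kt.
V₂: ΔP = 41, V ≈ 6.13 × 41^0.611 ≈ 59.27 kt.
ΔV over 12 h = 24.65 kt → 24 h equivalent = 24.65 × 24/12 ≈ 49.30 kt.
49 kt ≥ 30 kt ⇒ rapid intensification.

49 kt, yes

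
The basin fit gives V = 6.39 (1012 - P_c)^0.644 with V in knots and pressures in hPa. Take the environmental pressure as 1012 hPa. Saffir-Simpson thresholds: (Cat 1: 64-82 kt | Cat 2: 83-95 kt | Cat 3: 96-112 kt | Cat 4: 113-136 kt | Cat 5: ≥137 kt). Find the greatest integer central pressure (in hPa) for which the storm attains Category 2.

958 hPa

Category 2 begins at V = 83 kt.
Required ΔP = (83/6.39)^(1/0.644) = 12.989^1.553 ≈ 53.60 hPa.
P_c ≤ 1012 − 53.60 = 958.40, so the highest integer P_c is 958 hPa.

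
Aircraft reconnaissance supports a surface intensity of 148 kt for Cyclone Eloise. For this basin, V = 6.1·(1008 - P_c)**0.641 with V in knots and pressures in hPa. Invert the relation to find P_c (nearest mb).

ΔP = (V / 6.1)^(1/0.641) = (148/6.1)^1.560.
148/6.1 = 24.262; 24.262^1.560 ≈ 144.74 mb.
P_c = 1008 − 144.74 = 863.26 ≈ 863 mb.

863 mb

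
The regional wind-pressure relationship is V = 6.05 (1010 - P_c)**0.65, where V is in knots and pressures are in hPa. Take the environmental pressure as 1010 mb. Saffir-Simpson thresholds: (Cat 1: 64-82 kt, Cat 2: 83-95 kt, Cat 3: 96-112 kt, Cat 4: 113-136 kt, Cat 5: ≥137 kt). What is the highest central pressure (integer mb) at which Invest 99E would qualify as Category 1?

972 mb

Category 1 begins at V = 64 kt.
Required ΔP = (64/6.05)^(1/0.65) = 10.579^1.538 ≈ 37.67 mb.
P_c ≤ 1010 − 37.67 = 972.33, so the highest integer P_c is 972 mb.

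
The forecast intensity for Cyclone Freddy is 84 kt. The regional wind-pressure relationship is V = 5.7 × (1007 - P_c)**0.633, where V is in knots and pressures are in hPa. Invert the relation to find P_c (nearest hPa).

ΔP = (V / 5.7)^(1/0.633) = (84/5.7)^1.580.
84/5.7 = 14.737; 14.737^1.580 ≈ 70.12 hPa.
P_c = 1007 − 70.12 = 936.88 ≈ 937 hPa.

937 hPa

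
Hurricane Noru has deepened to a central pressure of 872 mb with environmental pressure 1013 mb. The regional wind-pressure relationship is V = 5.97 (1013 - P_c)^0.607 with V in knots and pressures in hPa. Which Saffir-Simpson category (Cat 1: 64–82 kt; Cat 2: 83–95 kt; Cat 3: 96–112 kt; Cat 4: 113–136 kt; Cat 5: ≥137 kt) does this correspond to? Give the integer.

ΔP = 1013 − 872 = 141 mb.
V ≈ 5.97 × 141^0.607 = 5.97 × 20.16 ≈ 120 kt.
120 kt falls in the Category 4 band.

4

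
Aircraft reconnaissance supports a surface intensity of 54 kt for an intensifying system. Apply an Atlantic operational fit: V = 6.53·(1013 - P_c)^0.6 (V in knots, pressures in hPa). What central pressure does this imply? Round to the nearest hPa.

979 hPa

ΔP = (V / 6.53)^(1/0.6) = (54/6.53)^1.667.
54/6.53 = 8.270; 8.270^1.667 ≈ 33.82 hPa.
P_c = 1013 − 33.82 = 979.18 ≈ 979 hPa.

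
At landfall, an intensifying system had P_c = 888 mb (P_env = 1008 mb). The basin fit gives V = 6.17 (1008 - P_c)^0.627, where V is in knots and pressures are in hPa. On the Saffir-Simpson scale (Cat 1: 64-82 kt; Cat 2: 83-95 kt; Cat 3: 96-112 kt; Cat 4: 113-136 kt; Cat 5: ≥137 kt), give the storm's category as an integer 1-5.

4

ΔP = 1008 − 888 = 120 mb.
V ≈ 6.17 × 120^0.627 = 6.17 × 20.12 ≈ 124 kt.
124 kt falls in the Category 4 band.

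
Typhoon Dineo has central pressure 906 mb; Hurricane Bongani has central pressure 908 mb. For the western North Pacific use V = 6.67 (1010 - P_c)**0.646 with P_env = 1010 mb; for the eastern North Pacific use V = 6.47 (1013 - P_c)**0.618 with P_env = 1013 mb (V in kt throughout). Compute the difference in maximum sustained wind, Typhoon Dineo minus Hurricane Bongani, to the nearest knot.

Typhoon Dineo: ΔP = 104; V ≈ 6.67 × 104^0.646 ≈ 134.01 kt.
Hurricane Bongani: ΔP = 105; V ≈ 6.47 × 105^0.618 ≈ 114.82 kt.
Difference ≈ 134.01 − 114.82 = 19.19 → 19 kt.

19 kt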